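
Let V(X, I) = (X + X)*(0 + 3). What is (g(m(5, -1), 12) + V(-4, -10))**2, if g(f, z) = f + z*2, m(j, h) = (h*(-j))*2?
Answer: 100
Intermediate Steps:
m(j, h) = -2*h*j (m(j, h) = -h*j*2 = -2*h*j)
V(X, I) = 6*X (V(X, I) = (2*X)*3 = 6*X)
g(f, z) = f + 2*z
(g(m(5, -1), 12) + V(-4, -10))**2 = ((-2*(-1)*5 + 2*12) + 6*(-4))**2 = ((10 + 24) - 24)**2 = (34 - 24)**2 = 10**2 = 100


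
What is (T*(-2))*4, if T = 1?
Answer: -8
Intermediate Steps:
(T*(-2))*4 = (1*(-2))*4 = -2*4 = -8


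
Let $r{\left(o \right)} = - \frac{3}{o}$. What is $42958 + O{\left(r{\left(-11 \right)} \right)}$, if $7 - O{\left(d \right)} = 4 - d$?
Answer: $\frac{472574}{11} \approx 42961.0$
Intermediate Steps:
$O{\left(d \right)} = 3 + d$ ($O{\left(d \right)} = 7 - \left(4 - d\right) = 7 + \left(-4 + d\right) = 3 + d$)
$42958 + O{\left(r{\left(-11 \right)} \right)} = 42958 + \left(3 - \frac{3}{-11}\right) = 42958 + \left(3 - - \frac{3}{11}\right) = 42958 + \left(3 + \frac{3}{11}\right) = 42958 + \frac{36}{11} = \frac{472574}{11}$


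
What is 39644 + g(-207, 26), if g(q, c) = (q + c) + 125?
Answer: 39588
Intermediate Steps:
g(q, c) = 125 + c + q (g(q, c) = (c + q) + 125 = 125 + c + q)
39644 + g(-207, 26) = 39644 + (125 + 26 - 207) = 39644 - 56 = 39588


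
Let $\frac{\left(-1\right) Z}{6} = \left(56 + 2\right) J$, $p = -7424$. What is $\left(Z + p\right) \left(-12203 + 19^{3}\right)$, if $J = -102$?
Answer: $-150016768$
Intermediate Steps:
$Z = 35496$ ($Z = - 6 \left(56 + 2\right) \left(-102\right) = - 6 \cdot 58 \left(-102\right) = \left(-6\right) \left(-5916\right) = 35496$)
$\left(Z + p\right) \left(-12203 + 19^{3}\right) = \left(35496 - 7424\right) \left(-12203 + 19^{3}\right) = 28072 \left(-12203 + 6859\right) = 28072 \left(-5344\right) = -150016768$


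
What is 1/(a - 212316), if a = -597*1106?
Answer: -1/872598 ≈ -1.1460e-6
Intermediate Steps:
a = -660282
1/(a - 212316) = 1/(-660282 - 212316) = 1/(-872598) = -1/872598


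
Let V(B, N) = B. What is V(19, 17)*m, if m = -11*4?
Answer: -836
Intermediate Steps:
m = -44
V(19, 17)*m = 19*(-44) = -836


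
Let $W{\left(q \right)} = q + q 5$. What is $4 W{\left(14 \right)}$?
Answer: $336$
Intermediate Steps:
$W{\left(q \right)} = 6 q$ ($W{\left(q \right)} = q + 5 q = 6 q$)
$4 W{\left(14 \right)} = 4 \cdot 6 \cdot 14 = 4 \cdot 84 = 336$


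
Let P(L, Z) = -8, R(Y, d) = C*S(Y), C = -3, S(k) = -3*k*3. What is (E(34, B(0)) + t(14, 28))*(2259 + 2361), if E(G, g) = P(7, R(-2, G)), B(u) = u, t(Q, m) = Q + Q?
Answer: 92400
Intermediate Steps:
t(Q, m) = 2*Q
S(k) = -9*k
R(Y, d) = 27*Y (R(Y, d) = -(-27)*Y = 27*Y)
E(G, g) = -8
(E(34, B(0)) + t(14, 28))*(2259 + 2361) = (-8 + 2*14)*(2259 + 2361) = (-8 + 28)*4620 = 20*4620 = 92400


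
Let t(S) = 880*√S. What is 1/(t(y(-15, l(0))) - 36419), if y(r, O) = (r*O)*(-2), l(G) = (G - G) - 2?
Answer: -36419/1372807561 - 1760*I*√15/1372807561 ≈ -2.6529e-5 - 4.9653e-6*I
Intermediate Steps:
l(G) = -2 (l(G) = 0 - 2 = -2)
y(r, O) = -2*O*r (y(r, O) = (O*r)*(-2) = -2*O*r)
1/(t(y(-15, l(0))) - 36419) = 1/(880*√(-2*(-2)*(-15)) - 36419) = 1/(880*√(-60) - 36419) = 1/(880*(2*I*√15) - 36419) = 1/(1760*I*√15 - 36419) = 1/(-36419 + 1760*I*√15)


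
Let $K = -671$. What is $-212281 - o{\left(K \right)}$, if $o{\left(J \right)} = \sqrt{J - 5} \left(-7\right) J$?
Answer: $-212281 - 122122 i \approx -2.1228 \cdot 10^{5} - 1.2212 \cdot 10^{5} i$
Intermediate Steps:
$o{\left(J \right)} = - 7 J \sqrt{-5 + J}$ ($o{\left(J \right)} = \sqrt{-5 + J} \left(-7\right) J = - 7 \sqrt{-5 + J} J = - 7 J \sqrt{-5 + J}$)
$-212281 - o{\left(K \right)} = -212281 - \left(-7\right) \left(-671\right) \sqrt{-5 - 671} = -212281 - \left(-7\right) \left(-671\right) \sqrt{-676} = -212281 - \left(-7\right) \left(-671\right) 26 i = -212281 - 122122 i$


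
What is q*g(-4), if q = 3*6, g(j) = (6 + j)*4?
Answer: 144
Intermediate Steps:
g(j) = 24 + 4*j
q = 18
q*g(-4) = 18*(24 + 4*(-4)) = 18*(24 - 16) = 18*8 = 144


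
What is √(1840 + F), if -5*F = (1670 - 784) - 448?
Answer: √43810/5 ≈ 41.862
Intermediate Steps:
F = -438/5 (F = -((1670 - 784) - 448)/5 = -(886 - 448)/5 = -⅕*438 = -438/5 ≈ -87.600)
√(1840 + F) = √(1840 - 438/5) = √(8762/5) = √43810/5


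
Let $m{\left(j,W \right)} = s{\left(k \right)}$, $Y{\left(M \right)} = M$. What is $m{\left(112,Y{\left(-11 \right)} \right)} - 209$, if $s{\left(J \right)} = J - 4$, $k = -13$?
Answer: $-226$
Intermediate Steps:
$s{\left(J \right)} = -4 + J$ ($s{\left(J \right)} = J - 4 = -4 + J$)
$m{\left(j,W \right)} = -17$ ($m{\left(j,W \right)} = -4 - 13 = -17$)
$m{\left(112,Y{\left(-11 \right)} \right)} - 209 = -17 - 209 = -226$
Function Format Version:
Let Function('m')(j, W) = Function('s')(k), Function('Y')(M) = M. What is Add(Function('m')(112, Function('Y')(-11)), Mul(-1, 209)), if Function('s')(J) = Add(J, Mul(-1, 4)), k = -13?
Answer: -226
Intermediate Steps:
Function('s')(J) = Add(-4, J) (Function('s')(J) = Add(J, -4) = Add(-4, J))
Function('m')(j, W) = -17 (Function('m')(j, W) = Add(-4, -13) = -17)
Add(Function('m')(112, Function('Y')(-11)), Mul(-1, 209)) = Add(-17, Mul(-1, 209)) = Add(-17, -209) = -226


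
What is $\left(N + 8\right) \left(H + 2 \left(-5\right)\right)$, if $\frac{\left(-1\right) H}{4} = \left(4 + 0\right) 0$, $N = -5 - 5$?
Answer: $20$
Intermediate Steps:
$N = -10$ ($N = -5 - 5 = -10$)
$H = 0$ ($H = - 4 \left(4 + 0\right) 0 = - 4 \cdot 4 \cdot 0 = \left(-4\right) 0 = 0$)
$\left(N + 8\right) \left(H + 2 \left(-5\right)\right) = \left(-10 + 8\right) \left(0 + 2 \left(-5\right)\right) = - 2 \left(0 - 10\right) = \left(-2\right) \left(-10\right) = 20$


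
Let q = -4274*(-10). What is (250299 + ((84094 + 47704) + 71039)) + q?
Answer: 495876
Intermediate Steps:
q = 42740
(250299 + ((84094 + 47704) + 71039)) + q = (250299 + ((84094 + 47704) + 71039)) + 42740 = (250299 + (131798 + 71039)) + 42740 = (250299 + 202837) + 42740 = 453136 + 42740 = 495876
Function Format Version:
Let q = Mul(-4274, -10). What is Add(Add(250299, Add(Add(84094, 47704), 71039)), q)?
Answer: 495876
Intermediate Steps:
q = 42740
Add(Add(250299, Add(Add(84094, 47704), 71039)), q) = Add(Add(250299, Add(Add(84094, 47704), 71039)), 42740) = Add(Add(250299, Add(131798, 71039)), 42740) = Add(Add(250299, 202837), 42740) = Add(453136, 42740) = 495876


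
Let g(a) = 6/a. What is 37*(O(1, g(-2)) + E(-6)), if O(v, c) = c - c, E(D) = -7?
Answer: -259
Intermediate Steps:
O(v, c) = 0
37*(O(1, g(-2)) + E(-6)) = 37*(0 - 7) = 37*(-7) = -259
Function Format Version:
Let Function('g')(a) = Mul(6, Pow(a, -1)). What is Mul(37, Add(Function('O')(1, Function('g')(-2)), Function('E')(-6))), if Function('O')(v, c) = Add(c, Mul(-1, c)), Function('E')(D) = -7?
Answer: -259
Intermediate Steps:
Function('O')(v, c) = 0
Mul(37, Add(Function('O')(1, Function('g')(-2)), Function('E')(-6))) = Mul(37, Add(0, -7)) = Mul(37, -7) = -259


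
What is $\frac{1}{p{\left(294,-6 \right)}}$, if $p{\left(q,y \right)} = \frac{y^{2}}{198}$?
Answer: $\frac{11}{2} \approx 5.5$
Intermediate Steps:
$p{\left(q,y \right)} = \frac{y^{2}}{198}$ ($p{\left(q,y \right)} = y^{2} \cdot \frac{1}{198} = \frac{y^{2}}{198}$)
$\frac{1}{p{\left(294,-6 \right)}} = \frac{1}{\frac{1}{198} \left(-6\right)^{2}} = \frac{1}{\frac{1}{198} \cdot 36} = \frac{1}{\frac{2}{11}} = \frac{11}{2}$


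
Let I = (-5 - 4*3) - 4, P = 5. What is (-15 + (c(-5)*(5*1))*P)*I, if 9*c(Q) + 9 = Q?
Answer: 3395/3 ≈ 1131.7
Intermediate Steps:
c(Q) = -1 + Q/9
I = -21 (I = (-5 - 12) - 4 = -17 - 4 = -21)
(-15 + (c(-5)*(5*1))*P)*I = (-15 + ((-1 + (1/9)*(-5))*(5*1))*5)*(-21) = (-15 + ((-1 - 5/9)*5)*5)*(-21) = (-15 - 14/9*5*5)*(-21) = (-15 - 70/9*5)*(-21) = (-15 - 350/9)*(-21) = -485/9*(-21) = 3395/3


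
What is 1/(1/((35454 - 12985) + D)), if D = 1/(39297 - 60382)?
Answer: 473758864/21085 ≈ 22469.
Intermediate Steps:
D = -1/21085 (D = 1/(-21085) = -1/21085 ≈ -4.7427e-5)
1/(1/((35454 - 12985) + D)) = 1/(1/((35454 - 12985) - 1/21085)) = 1/(1/(22469 - 1/21085)) = 1/(1/(473758864/21085)) = 1/(21085/473758864) = 473758864/21085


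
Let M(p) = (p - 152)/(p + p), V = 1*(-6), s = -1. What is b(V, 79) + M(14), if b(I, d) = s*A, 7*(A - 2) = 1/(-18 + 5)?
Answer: -1259/182 ≈ -6.9176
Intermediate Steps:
V = -6
M(p) = (-152 + p)/(2*p) (M(p) = (-152 + p)/((2*p)) = (-152 + p)*(1/(2*p)) = (-152 + p)/(2*p))
A = 181/91 (A = 2 + 1/(7*(-18 + 5)) = 2 + (1/7)/(-13) = 2 + (1/7)*(-1/13) = 2 - 1/91 = 181/91 ≈ 1.9890)
b(I, d) = -181/91 (b(I, d) = -1*181/91 = -181/91)
b(V, 79) + M(14) = -181/91 + (1/2)*(-152 + 14)/14 = -181/91 + (1/2)*(1/14)*(-138) = -181/91 - 69/14 = -1259/182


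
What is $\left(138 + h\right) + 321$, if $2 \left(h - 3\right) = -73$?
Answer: $\frac{851}{2} \approx 425.5$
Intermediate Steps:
$h = - \frac{67}{2}$ ($h = 3 + \frac{1}{2} \left(-73\right) = 3 - \frac{73}{2} = - \frac{67}{2} \approx -33.5$)
$\left(138 + h\right) + 321 = \left(138 - \frac{67}{2}\right) + 321 = \frac{209}{2} + 321 = \frac{851}{2}$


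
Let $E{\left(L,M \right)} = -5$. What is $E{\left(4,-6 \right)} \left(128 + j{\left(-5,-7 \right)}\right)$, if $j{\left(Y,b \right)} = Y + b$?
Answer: $-580$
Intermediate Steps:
$E{\left(4,-6 \right)} \left(128 + j{\left(-5,-7 \right)}\right) = - 5 \left(128 - 12\right) = \left(-5\right) 116 = -580$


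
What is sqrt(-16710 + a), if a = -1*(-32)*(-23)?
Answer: I*sqrt(17446) ≈ 132.08*I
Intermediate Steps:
a = -736 (a = 32*(-23) = -736)
sqrt(-16710 + a) = sqrt(-16710 - 736) = sqrt(-17446) = I*sqrt(17446)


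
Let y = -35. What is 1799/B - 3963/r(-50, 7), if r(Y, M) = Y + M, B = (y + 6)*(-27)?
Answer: 3180386/33669 ≈ 94.460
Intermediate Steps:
B = 783 (B = (-35 + 6)*(-27) = -29*(-27) = 783)
r(Y, M) = M + Y
1799/B - 3963/r(-50, 7) = 1799/783 - 3963/(7 - 50) = 1799*(1/783) - 3963/(-43) = 1799/783 - 3963*(-1/43) = 1799/783 + 3963/43 = 3180386/33669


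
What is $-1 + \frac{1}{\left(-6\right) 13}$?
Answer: $- \frac{79}{78} \approx -1.0128$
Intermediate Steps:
$-1 + \frac{1}{\left(-6\right) 13} = -1 - \frac{1}{78} = - \frac{79}{78}$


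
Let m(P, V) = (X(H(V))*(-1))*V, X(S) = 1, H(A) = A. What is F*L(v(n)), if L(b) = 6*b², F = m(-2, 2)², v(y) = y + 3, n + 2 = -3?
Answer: 96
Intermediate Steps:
n = -5 (n = -2 - 3 = -5)
v(y) = 3 + y
m(P, V) = -V (m(P, V) = (1*(-1))*V = -V)
F = 4 (F = (-1*2)² = (-2)² = 4)
F*L(v(n)) = 4*(6*(3 - 5)²) = 4*(6*(-2)²) = 4*(6*4) = 4*24 = 96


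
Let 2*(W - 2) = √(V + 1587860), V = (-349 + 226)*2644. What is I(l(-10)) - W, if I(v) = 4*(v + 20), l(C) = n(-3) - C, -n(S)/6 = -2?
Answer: 166 - √315662 ≈ -395.84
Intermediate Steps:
n(S) = 12 (n(S) = -6*(-2) = 12)
l(C) = 12 - C
V = -325212 (V = -123*2644 = -325212)
I(v) = 80 + 4*v (I(v) = 4*(20 + v) = 80 + 4*v)
W = 2 + √315662 (W = 2 + √(-325212 + 1587860)/2 = 2 + √1262648/2 = 2 + (2*√315662)/2 = 2 + √315662 ≈ 563.84)
I(l(-10)) - W = (80 + 4*(12 - 1*(-10))) - (2 + √315662) = (80 + 4*(12 + 10)) + (-2 - √315662) = (80 + 4*22) + (-2 - √315662) = (80 + 88) + (-2 - √315662) = 168 + (-2 - √315662) = 166 - √315662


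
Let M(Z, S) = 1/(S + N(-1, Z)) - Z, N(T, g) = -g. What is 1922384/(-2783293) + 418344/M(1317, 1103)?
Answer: -249717823117664/784440515827 ≈ -318.34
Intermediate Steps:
M(Z, S) = 1/(S - Z) - Z
1922384/(-2783293) + 418344/M(1317, 1103) = 1922384/(-2783293) + 418344/(((1 + 1317² - 1*1103*1317)/(1103 - 1*1317))) = 1922384*(-1/2783293) + 418344/(((1 + 1734489 - 1452651)/(1103 - 1317))) = -1922384/2783293 + 418344/((281839/(-214))) = -1922384/2783293 + 418344/((-1/214*281839)) = -1922384/2783293 + 418344/(-281839/214) = -1922384/2783293 + 418344*(-214/281839) = -1922384/2783293 - 89525616/281839 = -249717823117664/784440515827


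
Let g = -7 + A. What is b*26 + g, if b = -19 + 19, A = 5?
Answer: -2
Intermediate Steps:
b = 0
g = -2 (g = -7 + 5 = -2)
b*26 + g = 0*26 - 2 = 0 - 2 = -2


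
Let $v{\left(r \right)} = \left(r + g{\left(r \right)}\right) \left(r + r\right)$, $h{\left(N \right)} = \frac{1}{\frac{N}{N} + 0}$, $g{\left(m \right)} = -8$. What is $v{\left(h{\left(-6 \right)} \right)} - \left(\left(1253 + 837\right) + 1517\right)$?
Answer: $-3621$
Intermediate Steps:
$h{\left(N \right)} = 1$ ($h{\left(N \right)} = \frac{1}{1 + 0} = 1^{-1} = 1$)
$v{\left(r \right)} = 2 r \left(-8 + r\right)$ ($v{\left(r \right)} = \left(r - 8\right) \left(r + r\right) = \left(-8 + r\right) 2 r = 2 r \left(-8 + r\right)$)
$v{\left(h{\left(-6 \right)} \right)} - \left(\left(1253 + 837\right) + 1517\right) = 2 \cdot 1 \left(-8 + 1\right) - \left(\left(1253 + 837\right) + 1517\right) = 2 \cdot 1 \left(-7\right) - \left(2090 + 1517\right) = -14 - 3607 = -3621$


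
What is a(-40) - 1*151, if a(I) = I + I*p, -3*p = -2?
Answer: -653/3 ≈ -217.67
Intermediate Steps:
p = ⅔ (p = -⅓*(-2) = ⅔ ≈ 0.66667)
a(I) = 5*I/3 (a(I) = I + I*(⅔) = I + 2*I/3 = 5*I/3)
a(-40) - 1*151 = (5/3)*(-40) - 1*151 = -200/3 - 151 = -653/3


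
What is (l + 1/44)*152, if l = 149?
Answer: 249166/11 ≈ 22651.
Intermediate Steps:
(l + 1/44)*152 = (149 + 1/44)*152 = (6557/44)*152 = 249166/11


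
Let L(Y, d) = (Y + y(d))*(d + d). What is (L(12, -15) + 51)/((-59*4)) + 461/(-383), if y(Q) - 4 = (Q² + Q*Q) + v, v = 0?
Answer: 5226011/90388 ≈ 57.818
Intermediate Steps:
y(Q) = 4 + 2*Q² (y(Q) = 4 + ((Q² + Q*Q) + 0) = 4 + ((Q² + Q²) + 0) = 4 + (2*Q² + 0) = 4 + 2*Q²)
L(Y, d) = 2*d*(4 + Y + 2*d²) (L(Y, d) = (Y + (4 + 2*d²))*(d + d) = (4 + Y + 2*d²)*(2*d) = 2*d*(4 + Y + 2*d²))
(L(12, -15) + 51)/((-59*4)) + 461/(-383) = (2*(-15)*(4 + 12 + 2*(-15)²) + 51)/((-59*4)) + 461/(-383) = (2*(-15)*(4 + 12 + 2*225) + 51)/(-236) + 461*(-1/383) = (2*(-15)*(4 + 12 + 450) + 51)*(-1/236) - 461/383 = (2*(-15)*466 + 51)*(-1/236) - 461/383 = (-13980 + 51)*(-1/236) - 461/383 = -13929*(-1/236) - 461/383 = 13929/236 - 461/383 = 5226011/90388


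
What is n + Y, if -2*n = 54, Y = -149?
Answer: -176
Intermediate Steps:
n = -27 (n = -1/2*54 = -27)
n + Y = -27 - 149 = -176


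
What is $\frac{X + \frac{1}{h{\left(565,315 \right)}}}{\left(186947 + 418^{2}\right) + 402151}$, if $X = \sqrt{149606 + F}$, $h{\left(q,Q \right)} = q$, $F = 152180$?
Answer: $\frac{1}{431559430} + \frac{\sqrt{301786}}{763822} \approx 0.00071921$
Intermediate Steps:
$X = \sqrt{301786}$ ($X = \sqrt{149606 + 152180} = \sqrt{301786} \approx 549.35$)
$\frac{X + \frac{1}{h{\left(565,315 \right)}}}{\left(186947 + 418^{2}\right) + 402151} = \frac{\sqrt{301786} + \frac{1}{565}}{\left(186947 + 418^{2}\right) + 402151} = \frac{\sqrt{301786} + \frac{1}{565}}{\left(186947 + 174724\right) + 402151} = \frac{\frac{1}{565} + \sqrt{301786}}{361671 + 402151} = \frac{\frac{1}{565} + \sqrt{301786}}{763822} = \left(\frac{1}{565} + \sqrt{301786}\right) \frac{1}{763822} = \frac{1}{431559430} + \frac{\sqrt{301786}}{763822}$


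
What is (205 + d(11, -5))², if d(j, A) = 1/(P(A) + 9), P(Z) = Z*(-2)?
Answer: 15178816/361 ≈ 42047.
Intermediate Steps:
P(Z) = -2*Z
d(j, A) = 1/(9 - 2*A) (d(j, A) = 1/(-2*A + 9) = 1/(9 - 2*A))
(205 + d(11, -5))² = (205 - 1/(-9 + 2*(-5)))² = (205 - 1/(-9 - 10))² = (205 - 1/(-19))² = (205 - 1*(-1/19))² = (205 + 1/19)² = (3896/19)² = 15178816/361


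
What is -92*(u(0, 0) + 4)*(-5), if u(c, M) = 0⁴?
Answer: 1840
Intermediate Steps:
u(c, M) = 0
-92*(u(0, 0) + 4)*(-5) = -92*(0 + 4)*(-5) = -368*(-5) = -92*(-20) = 1840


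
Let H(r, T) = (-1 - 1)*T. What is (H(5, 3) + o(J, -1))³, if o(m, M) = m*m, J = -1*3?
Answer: 27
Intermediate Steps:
J = -3
o(m, M) = m²
H(r, T) = -2*T
(H(5, 3) + o(J, -1))³ = (-2*3 + (-3)²)³ = (-6 + 9)³ = 3³ = 27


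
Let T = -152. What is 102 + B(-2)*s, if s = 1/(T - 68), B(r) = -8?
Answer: 5612/55 ≈ 102.04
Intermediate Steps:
s = -1/220 (s = 1/(-152 - 68) = 1/(-220) = -1/220 ≈ -0.0045455)
102 + B(-2)*s = 102 - 8*(-1/220) = 102 + 2/55 = 5612/55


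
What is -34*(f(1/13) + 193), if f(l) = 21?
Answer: -7276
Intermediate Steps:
-34*(f(1/13) + 193) = -34*(21 + 193) = -34*214 = -7276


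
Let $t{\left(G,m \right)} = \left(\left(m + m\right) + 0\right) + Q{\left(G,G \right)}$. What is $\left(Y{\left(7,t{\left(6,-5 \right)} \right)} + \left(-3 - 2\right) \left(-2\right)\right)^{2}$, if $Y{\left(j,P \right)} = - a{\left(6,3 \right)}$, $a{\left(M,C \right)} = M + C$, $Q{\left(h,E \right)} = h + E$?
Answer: $1$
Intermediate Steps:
$Q{\left(h,E \right)} = E + h$
$t{\left(G,m \right)} = 2 G + 2 m$ ($t{\left(G,m \right)} = \left(\left(m + m\right) + 0\right) + \left(G + G\right) = \left(2 m + 0\right) + 2 G = 2 m + 2 G = 2 G + 2 m$)
$a{\left(M,C \right)} = C + M$
$Y{\left(j,P \right)} = -9$ ($Y{\left(j,P \right)} = - (3 + 6) = \left(-1\right) 9 = -9$)
$\left(Y{\left(7,t{\left(6,-5 \right)} \right)} + \left(-3 - 2\right) \left(-2\right)\right)^{2} = \left(-9 + \left(-3 - 2\right) \left(-2\right)\right)^{2} = \left(-9 - -10\right)^{2} = \left(-9 + 10\right)^{2} = 1^{2} = 1$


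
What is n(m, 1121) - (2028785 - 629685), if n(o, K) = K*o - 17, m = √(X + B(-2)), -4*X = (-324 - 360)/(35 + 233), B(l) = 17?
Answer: -1399117 + 1121*√316709/134 ≈ -1.3944e+6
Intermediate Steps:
X = 171/268 (X = -(-324 - 360)/(4*(35 + 233)) = -(-171)/268 = -¼*(-171/67) = 171/268 ≈ 0.63806)
m = √316709/134 (m = √(171/268 + 17) = √(4727/268) = √316709/134 ≈ 4.1998)
n(o, K) = -17 + K*o
n(m, 1121) - (2028785 - 629685) = (-17 + 1121*(√316709/134)) - (2028785 - 629685) = (-17 + 1121*√316709/134) - 1*1399100 = (-17 + 1121*√316709/134) - 1399100 = -1399117 + 1121*√316709/134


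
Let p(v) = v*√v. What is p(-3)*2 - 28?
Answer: -28 - 6*I*√3 ≈ -28.0 - 10.392*I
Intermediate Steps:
p(v) = v^(3/2)
p(-3)*2 - 28 = (-3)^(3/2)*2 - 28 = -3*I*√3*2 - 28 = -6*I*√3 - 28 = -28 - 6*I*√3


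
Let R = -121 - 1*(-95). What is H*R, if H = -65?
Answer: 1690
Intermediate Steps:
R = -26 (R = -121 + 95 = -26)
H*R = -65*(-26) = 1690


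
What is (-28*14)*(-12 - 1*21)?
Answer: 12936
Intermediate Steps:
(-28*14)*(-12 - 1*21) = -392*(-12 - 21) = -392*(-33) = 12936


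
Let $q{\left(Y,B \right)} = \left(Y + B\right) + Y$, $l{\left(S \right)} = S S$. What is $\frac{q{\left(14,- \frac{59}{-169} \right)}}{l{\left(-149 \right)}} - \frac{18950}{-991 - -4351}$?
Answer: $- \frac{7108371479}{1260661584} \approx -5.6386$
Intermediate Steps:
$l{\left(S \right)} = S^{2}$
$q{\left(Y,B \right)} = B + 2 Y$ ($q{\left(Y,B \right)} = \left(B + Y\right) + Y = B + 2 Y$)
$\frac{q{\left(14,- \frac{59}{-169} \right)}}{l{\left(-149 \right)}} - \frac{18950}{-991 - -4351} = \frac{- \frac{59}{-169} + 2 \cdot 14}{\left(-149\right)^{2}} - \frac{18950}{-991 - -4351} = \frac{\left(-59\right) \left(- \frac{1}{169}\right) + 28}{22201} - \frac{18950}{-991 + 4351} = \left(\frac{59}{169} + 28\right) \frac{1}{22201} - \frac{18950}{3360} = \frac{4791}{169} \cdot \frac{1}{22201} - \frac{1895}{336} = \frac{4791}{3751969} - \frac{1895}{336} = - \frac{7108371479}{1260661584}$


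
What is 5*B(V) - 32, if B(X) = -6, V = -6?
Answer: -62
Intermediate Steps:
5*B(V) - 32 = 5*(-6) - 32 = -30 - 32 = -62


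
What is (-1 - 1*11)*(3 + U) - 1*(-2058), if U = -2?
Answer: 2046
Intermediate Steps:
(-1 - 1*11)*(3 + U) - 1*(-2058) = (-1 - 1*11)*(3 - 2) - 1*(-2058) = (-1 - 11)*1 + 2058 = -12*1 + 2058 = -12 + 2058 = 2046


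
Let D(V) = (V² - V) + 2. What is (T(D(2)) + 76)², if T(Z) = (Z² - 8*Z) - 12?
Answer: 2304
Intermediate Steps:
D(V) = 2 + V² - V
T(Z) = -12 + Z² - 8*Z
(T(D(2)) + 76)² = ((-12 + (2 + 2² - 1*2)² - 8*(2 + 2² - 1*2)) + 76)² = ((-12 + (2 + 4 - 2)² - 8*(2 + 4 - 2)) + 76)² = ((-12 + 4² - 8*4) + 76)² = ((-12 + 16 - 32) + 76)² = (-28 + 76)² = 48² = 2304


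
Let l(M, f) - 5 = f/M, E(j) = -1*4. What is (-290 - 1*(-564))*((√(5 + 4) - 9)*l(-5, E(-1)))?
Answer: -47676/5 ≈ -9535.2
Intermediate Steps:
E(j) = -4
l(M, f) = 5 + f/M
(-290 - 1*(-564))*((√(5 + 4) - 9)*l(-5, E(-1))) = (-290 - 1*(-564))*((√(5 + 4) - 9)*(5 - 4/(-5))) = (-290 + 564)*((√9 - 9)*(5 - 4*(-⅕))) = 274*((3 - 9)*(5 + ⅘)) = 274*(-6*29/5) = 274*(-174/5) = -47676/5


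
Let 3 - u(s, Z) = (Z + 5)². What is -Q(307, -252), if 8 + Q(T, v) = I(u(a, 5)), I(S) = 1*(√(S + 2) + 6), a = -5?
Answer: 2 - I*√95 ≈ 2.0 - 9.7468*I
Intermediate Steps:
u(s, Z) = 3 - (5 + Z)² (u(s, Z) = 3 - (Z + 5)² = 3 - (5 + Z)²)
I(S) = 6 + √(2 + S) (I(S) = 1*(√(2 + S) + 6) = 1*(6 + √(2 + S)) = 6 + √(2 + S))
Q(T, v) = -2 + I*√95 (Q(T, v) = -8 + (6 + √(2 + (3 - (5 + 5)²))) = -8 + (6 + √(2 + (3 - 1*10²))) = -8 + (6 + √(2 + (3 - 1*100))) = -8 + (6 + √(2 + (3 - 100))) = -8 + (6 + √(2 - 97)) = -8 + (6 + √(-95)) = -8 + (6 + I*√95) = -2 + I*√95)
-Q(307, -252) = -(-2 + I*√95) = 2 - I*√95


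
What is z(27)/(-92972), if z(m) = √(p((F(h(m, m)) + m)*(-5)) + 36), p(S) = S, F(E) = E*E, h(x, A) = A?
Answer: -3*I*√26/23243 ≈ -0.00065814*I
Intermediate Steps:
F(E) = E²
z(m) = √(36 - 5*m - 5*m²) (z(m) = √((m² + m)*(-5) + 36) = √((m + m²)*(-5) + 36) = √((-5*m - 5*m²) + 36) = √(36 - 5*m - 5*m²))
z(27)/(-92972) = √(36 - 5*27 - 5*27²)/(-92972) = √(36 - 135 - 5*729)*(-1/92972) = √(36 - 135 - 3645)*(-1/92972) = √(-3744)*(-1/92972) = (12*I*√26)*(-1/92972) = -3*I*√26/23243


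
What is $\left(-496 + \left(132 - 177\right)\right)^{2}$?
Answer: $292681$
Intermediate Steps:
$\left(-496 + \left(132 - 177\right)\right)^{2} = \left(-496 - 45\right)^{2} = \left(-541\right)^{2} = 292681$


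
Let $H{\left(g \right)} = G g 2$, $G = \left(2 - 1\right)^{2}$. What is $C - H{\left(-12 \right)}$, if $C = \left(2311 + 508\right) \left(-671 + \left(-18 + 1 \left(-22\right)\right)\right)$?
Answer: $-2004285$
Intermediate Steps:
$G = 1$ ($G = 1^{2} = 1$)
$H{\left(g \right)} = 2 g$ ($H{\left(g \right)} = 1 g 2 = g 2 = 2 g$)
$C = -2004309$ ($C = 2819 \left(-671 - 40\right) = 2819 \left(-711\right) = -2004309$)
$C - H{\left(-12 \right)} = -2004309 - 2 \left(-12\right) = -2004309 - -24 = -2004309 + 24 = -2004285$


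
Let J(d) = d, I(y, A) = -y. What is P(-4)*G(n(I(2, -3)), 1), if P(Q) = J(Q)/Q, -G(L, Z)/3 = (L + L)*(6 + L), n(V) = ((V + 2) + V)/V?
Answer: -42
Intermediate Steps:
n(V) = (2 + 2*V)/V (n(V) = ((2 + V) + V)/V = (2 + 2*V)/V)
G(L, Z) = -6*L*(6 + L) (G(L, Z) = -3*(L + L)*(6 + L) = -3*2*L*(6 + L) = -6*L*(6 + L))
P(Q) = 1 (P(Q) = Q/Q = 1)
P(-4)*G(n(I(2, -3)), 1) = 1*(-6*(2 + 2/((-1*2)))*(6 + (2 + 2/((-1*2))))) = 1*(-6*(2 + 2/(-2))*(6 + (2 + 2/(-2)))) = 1*(-6*(2 + 2*(-1/2))*(6 + (2 + 2*(-1/2)))) = 1*(-6*(2 - 1)*(6 + (2 - 1))) = 1*(-6*1*(6 + 1)) = 1*(-6*1*7) = 1*(-42) = -42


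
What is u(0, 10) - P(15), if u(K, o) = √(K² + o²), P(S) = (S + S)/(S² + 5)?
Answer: 227/23 ≈ 9.8696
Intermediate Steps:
P(S) = 2*S/(5 + S²) (P(S) = (2*S)/(5 + S²) = 2*S/(5 + S²))
u(0, 10) - P(15) = √(0² + 10²) - 2*15/(5 + 15²) = √(0 + 100) - 2*15/(5 + 225) = √100 - 2*15/230 = 10 - 2*15/230 = 10 - 1*3/23 = 10 - 3/23 = 227/23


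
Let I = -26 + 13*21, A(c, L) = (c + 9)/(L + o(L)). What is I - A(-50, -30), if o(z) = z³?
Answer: 6676369/27030 ≈ 247.00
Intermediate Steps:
A(c, L) = (9 + c)/(L + L³) (A(c, L) = (c + 9)/(L + L³) = (9 + c)/(L + L³))
I = 247 (I = -26 + 273 = 247)
I - A(-50, -30) = 247 - (9 - 50)/(-30 + (-30)³) = 247 - (-41)/(-30 - 27000) = 247 - (-41)/(-27030) = 247 - (-1)*(-41)/27030 = 247 - 1*41/27030 = 247 - 41/27030 = 6676369/27030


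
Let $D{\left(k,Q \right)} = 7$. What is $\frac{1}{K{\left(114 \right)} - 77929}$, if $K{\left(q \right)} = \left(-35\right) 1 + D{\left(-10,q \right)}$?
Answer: $- \frac{1}{77957} \approx -1.2828 \cdot 10^{-5}$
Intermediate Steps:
$K{\left(q \right)} = -28$ ($K{\left(q \right)} = \left(-35\right) 1 + 7 = -35 + 7 = -28$)
$\frac{1}{K{\left(114 \right)} - 77929} = \frac{1}{-28 - 77929} = \frac{1}{-77957} = - \frac{1}{77957}$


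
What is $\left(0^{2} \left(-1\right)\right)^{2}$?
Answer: $0$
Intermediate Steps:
$\left(0^{2} \left(-1\right)\right)^{2} = \left(0 \left(-1\right)\right)^{2} = 0^{2} = 0$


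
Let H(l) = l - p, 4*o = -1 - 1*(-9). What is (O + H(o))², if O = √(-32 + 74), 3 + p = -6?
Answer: (11 + √42)² ≈ 305.58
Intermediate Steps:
p = -9 (p = -3 - 6 = -9)
o = 2 (o = (-1 - 1*(-9))/4 = (-1 + 9)/4 = (¼)*8 = 2)
H(l) = 9 + l (H(l) = l - 1*(-9) = l + 9 = 9 + l)
O = √42 ≈ 6.4807
(O + H(o))² = (√42 + (9 + 2))² = (√42 + 11)² = (11 + √42)²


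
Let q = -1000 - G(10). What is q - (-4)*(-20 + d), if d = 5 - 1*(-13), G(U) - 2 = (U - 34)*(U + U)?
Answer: -530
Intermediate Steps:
G(U) = 2 + 2*U*(-34 + U) (G(U) = 2 + (U - 34)*(U + U) = 2 + (-34 + U)*(2*U) = 2 + 2*U*(-34 + U))
d = 18 (d = 5 + 13 = 18)
q = -522 (q = -1000 - (2 - 68*10 + 2*10²) = -1000 - (2 - 680 + 2*100) = -1000 - (2 - 680 + 200) = -1000 - 1*(-478) = -1000 + 478 = -522)
q - (-4)*(-20 + d) = -522 - (-4)*(-20 + 18) = -522 - (-4)*(-2) = -522 - 1*8 = -522 - 8 = -530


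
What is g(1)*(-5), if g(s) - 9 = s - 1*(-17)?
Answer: -135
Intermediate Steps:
g(s) = 26 + s (g(s) = 9 + (s - 1*(-17)) = 9 + (s + 17) = 9 + (17 + s) = 26 + s)
g(1)*(-5) = (26 + 1)*(-5) = 27*(-5) = -135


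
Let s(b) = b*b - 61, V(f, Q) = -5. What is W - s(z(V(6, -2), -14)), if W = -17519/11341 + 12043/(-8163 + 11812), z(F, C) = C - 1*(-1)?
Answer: -4396744540/41383309 ≈ -106.24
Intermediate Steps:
z(F, C) = 1 + C (z(F, C) = C + 1 = 1 + C)
W = 72652832/41383309 (W = -17519*1/11341 + 12043/3649 = -17519/11341 + 12043*(1/3649) = -17519/11341 + 12043/3649 = 72652832/41383309 ≈ 1.7556)
s(b) = -61 + b² (s(b) = b² - 61 = -61 + b²)
W - s(z(V(6, -2), -14)) = 72652832/41383309 - (-61 + (1 - 14)²) = 72652832/41383309 - (-61 + (-13)²) = 72652832/41383309 - (-61 + 169) = 72652832/41383309 - 1*108 = 72652832/41383309 - 108 = -4396744540/41383309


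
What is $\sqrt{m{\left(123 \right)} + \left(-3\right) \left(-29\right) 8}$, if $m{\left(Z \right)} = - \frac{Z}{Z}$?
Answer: $\sqrt{695} \approx 26.363$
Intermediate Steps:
$m{\left(Z \right)} = -1$ ($m{\left(Z \right)} = \left(-1\right) 1 = -1$)
$\sqrt{m{\left(123 \right)} + \left(-3\right) \left(-29\right) 8} = \sqrt{-1 + \left(-3\right) \left(-29\right) 8} = \sqrt{-1 + 87 \cdot 8} = \sqrt{-1 + 696} = \sqrt{695}$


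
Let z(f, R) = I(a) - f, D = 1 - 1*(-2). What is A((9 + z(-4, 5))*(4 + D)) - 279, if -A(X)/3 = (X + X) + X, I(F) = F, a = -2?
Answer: -972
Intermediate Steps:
D = 3 (D = 1 + 2 = 3)
z(f, R) = -2 - f
A(X) = -9*X (A(X) = -3*((X + X) + X) = -3*(2*X + X) = -9*X)
A((9 + z(-4, 5))*(4 + D)) - 279 = -9*(9 + (-2 - 1*(-4)))*(4 + 3) - 279 = -9*(9 + (-2 + 4))*7 - 279 = -9*(9 + 2)*7 - 279 = -99*7 - 279 = -9*77 - 279 = -693 - 279 = -972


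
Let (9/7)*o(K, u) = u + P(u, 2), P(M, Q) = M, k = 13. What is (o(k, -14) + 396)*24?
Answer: 26944/3 ≈ 8981.3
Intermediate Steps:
o(K, u) = 14*u/9 (o(K, u) = 7*(u + u)/9 = 7*(2*u)/9 = 14*u/9)
(o(k, -14) + 396)*24 = ((14/9)*(-14) + 396)*24 = (-196/9 + 396)*24 = (3368/9)*24 = 26944/3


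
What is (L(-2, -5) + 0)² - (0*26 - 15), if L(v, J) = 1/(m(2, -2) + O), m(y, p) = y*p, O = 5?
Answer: 16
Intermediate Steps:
m(y, p) = p*y
L(v, J) = 1 (L(v, J) = 1/(-2*2 + 5) = 1/(-4 + 5) = 1/1 = 1)
(L(-2, -5) + 0)² - (0*26 - 15) = (1 + 0)² - (0*26 - 15) = 1² - (0 - 15) = 1 - 1*(-15) = 1 + 15 = 16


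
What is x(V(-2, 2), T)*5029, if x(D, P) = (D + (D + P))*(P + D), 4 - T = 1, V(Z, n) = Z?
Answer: -5029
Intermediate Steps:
T = 3 (T = 4 - 1*1 = 4 - 1 = 3)
x(D, P) = (D + P)*(P + 2*D) (x(D, P) = (P + 2*D)*(D + P) = (D + P)*(P + 2*D))
x(V(-2, 2), T)*5029 = (3**2 + 2*(-2)**2 + 3*(-2)*3)*5029 = (9 + 2*4 - 18)*5029 = (9 + 8 - 18)*5029 = -1*5029 = -5029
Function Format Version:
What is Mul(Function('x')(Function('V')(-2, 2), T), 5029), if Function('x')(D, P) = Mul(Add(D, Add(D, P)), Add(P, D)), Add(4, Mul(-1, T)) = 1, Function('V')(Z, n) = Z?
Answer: -5029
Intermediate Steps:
T = 3 (T = Add(4, Mul(-1, 1)) = Add(4, -1) = 3)
Function('x')(D, P) = Mul(Add(D, P), Add(P, Mul(2, D))) (Function('x')(D, P) = Mul(Add(P, Mul(2, D)), Add(D, P)) = Mul(Add(D, P), Add(P, Mul(2, D))))
Mul(Function('x')(Function('V')(-2, 2), T), 5029) = Mul(Add(Pow(3, 2), Mul(2, Pow(-2, 2)), Mul(3, -2, 3)), 5029) = Mul(Add(9, Mul(2, 4), -18), 5029) = Mul(Add(9, 8, -18), 5029) = Mul(-1, 5029) = -5029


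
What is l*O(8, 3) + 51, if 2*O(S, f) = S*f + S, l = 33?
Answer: 579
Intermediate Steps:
O(S, f) = S/2 + S*f/2 (O(S, f) = (S*f + S)/2 = (S + S*f)/2 = S/2 + S*f/2)
l*O(8, 3) + 51 = 33*((1/2)*8*(1 + 3)) + 51 = 33*((1/2)*8*4) + 51 = 33*16 + 51 = 528 + 51 = 579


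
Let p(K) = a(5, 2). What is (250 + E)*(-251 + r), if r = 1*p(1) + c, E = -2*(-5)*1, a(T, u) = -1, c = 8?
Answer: -63440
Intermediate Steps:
p(K) = -1
E = 10 (E = 10*1 = 10)
r = 7 (r = 1*(-1) + 8 = -1 + 8 = 7)
(250 + E)*(-251 + r) = (250 + 10)*(-251 + 7) = 260*(-244) = -63440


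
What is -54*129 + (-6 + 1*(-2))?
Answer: -6974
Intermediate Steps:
-54*129 + (-6 + 1*(-2)) = -6966 + (-6 - 2) = -6966 - 8 = -6974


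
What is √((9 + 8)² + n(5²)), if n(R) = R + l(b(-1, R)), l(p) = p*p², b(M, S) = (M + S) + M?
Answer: √12481 ≈ 111.72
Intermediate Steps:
b(M, S) = S + 2*M
l(p) = p³
n(R) = R + (-2 + R)³ (n(R) = R + (R + 2*(-1))³ = R + (R - 2)³ = R + (-2 + R)³)
√((9 + 8)² + n(5²)) = √((9 + 8)² + (5² + (-2 + 5²)³)) = √(17² + (25 + (-2 + 25)³)) = √(289 + (25 + 23³)) = √(289 + (25 + 12167)) = √(289 + 12192) = √12481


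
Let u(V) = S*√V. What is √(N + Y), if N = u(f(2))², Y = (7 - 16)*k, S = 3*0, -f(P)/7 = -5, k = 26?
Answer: 3*I*√26 ≈ 15.297*I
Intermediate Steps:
f(P) = 35 (f(P) = -7*(-5) = 35)
S = 0
u(V) = 0 (u(V) = 0*√V = 0)
Y = -234 (Y = (7 - 16)*26 = -9*26 = -234)
N = 0 (N = 0² = 0)
√(N + Y) = √(0 - 234) = √(-234) = 3*I*√26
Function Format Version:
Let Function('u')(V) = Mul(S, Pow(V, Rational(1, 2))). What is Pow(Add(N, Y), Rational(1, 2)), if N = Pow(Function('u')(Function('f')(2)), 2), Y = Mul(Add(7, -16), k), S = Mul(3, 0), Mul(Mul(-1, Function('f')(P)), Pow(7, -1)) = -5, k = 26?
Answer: Mul(3, I, Pow(26, Rational(1, 2))) ≈ Mul(15.297, I)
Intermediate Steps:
Function('f')(P) = 35 (Function('f')(P) = Mul(-7, -5) = 35)
S = 0
Function('u')(V) = 0 (Function('u')(V) = Mul(0, Pow(V, Rational(1, 2))) = 0)
Y = -234 (Y = Mul(Add(7, -16), 26) = Mul(-9, 26) = -234)
N = 0 (N = Pow(0, 2) = 0)
Pow(Add(N, Y), Rational(1, 2)) = Pow(Add(0, -234), Rational(1, 2)) = Pow(-234, Rational(1, 2)) = Mul(3, I, Pow(26, Rational(1, 2)))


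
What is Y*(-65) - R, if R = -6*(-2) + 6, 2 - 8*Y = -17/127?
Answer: -35903/1016 ≈ -35.338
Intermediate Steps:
Y = 271/1016 (Y = ¼ - (-17)/(8*127) = ¼ - ⅛*(-17/127) = ¼ + 17/1016 = 271/1016 ≈ 0.26673)
R = 18 (R = 12 + 6 = 18)
Y*(-65) - R = (271/1016)*(-65) - 1*18 = -17615/1016 - 18 = -35903/1016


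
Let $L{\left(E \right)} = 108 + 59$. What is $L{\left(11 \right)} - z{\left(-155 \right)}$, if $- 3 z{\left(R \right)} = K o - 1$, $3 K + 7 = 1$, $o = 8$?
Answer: $\frac{484}{3} \approx 161.33$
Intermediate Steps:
$K = -2$ ($K = - \frac{7}{3} + \frac{1}{3} \cdot 1 = - \frac{7}{3} + \frac{1}{3} = -2$)
$z{\left(R \right)} = \frac{17}{3}$ ($z{\left(R \right)} = - \frac{\left(-2\right) 8 - 1}{3} = - \frac{-16 - 1}{3} = \left(- \frac{1}{3}\right) \left(-17\right) = \frac{17}{3}$)
$L{\left(E \right)} = 167$
$L{\left(11 \right)} - z{\left(-155 \right)} = 167 - \frac{17}{3} = \frac{484}{3}$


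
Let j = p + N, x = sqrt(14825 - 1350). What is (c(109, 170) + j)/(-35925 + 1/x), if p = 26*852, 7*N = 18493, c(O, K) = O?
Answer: -6027604275000/8695455398437 - 435800*sqrt(11)/8695455398437 ≈ -0.69319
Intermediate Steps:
x = 35*sqrt(11) (x = sqrt(13475) = 35*sqrt(11) ≈ 116.08)
N = 18493/7 (N = (1/7)*18493 = 18493/7 ≈ 2641.9)
p = 22152
j = 173557/7 (j = 22152 + 18493/7 = 173557/7 ≈ 24794.)
(c(109, 170) + j)/(-35925 + 1/x) = (109 + 173557/7)/(-35925 + 1/(35*sqrt(11))) = 174320/(7*(-35925 + sqrt(11)/385))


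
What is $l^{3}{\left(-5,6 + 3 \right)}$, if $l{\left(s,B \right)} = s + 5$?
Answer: $0$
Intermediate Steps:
$l{\left(s,B \right)} = 5 + s$
$l^{3}{\left(-5,6 + 3 \right)} = \left(5 - 5\right)^{3} = 0^{3} = 0$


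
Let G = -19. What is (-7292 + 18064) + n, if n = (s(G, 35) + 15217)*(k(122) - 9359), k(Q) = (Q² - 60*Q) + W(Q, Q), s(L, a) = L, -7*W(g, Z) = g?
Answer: -192741622/7 ≈ -2.7535e+7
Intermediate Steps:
W(g, Z) = -g/7
k(Q) = Q² - 421*Q/7 (k(Q) = (Q² - 60*Q) - Q/7 = Q² - 421*Q/7)
n = -192817026/7 (n = (-19 + 15217)*((⅐)*122*(-421 + 7*122) - 9359) = 15198*((⅐)*122*(-421 + 854) - 9359) = 15198*((⅐)*122*433 - 9359) = 15198*(52826/7 - 9359) = 15198*(-12687/7) = -192817026/7 ≈ -2.7545e+7)
(-7292 + 18064) + n = (-7292 + 18064) - 192817026/7 = 10772 - 192817026/7 = -192741622/7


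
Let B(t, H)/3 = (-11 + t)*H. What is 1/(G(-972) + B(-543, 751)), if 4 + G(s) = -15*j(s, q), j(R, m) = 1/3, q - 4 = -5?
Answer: -1/1248171 ≈ -8.0117e-7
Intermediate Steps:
q = -1 (q = 4 - 5 = -1)
j(R, m) = 1/3
B(t, H) = 3*H*(-11 + t) (B(t, H) = 3*((-11 + t)*H) = 3*(H*(-11 + t)) = 3*H*(-11 + t))
G(s) = -9 (G(s) = -4 - 15*1/3 = -4 - 5 = -9)
1/(G(-972) + B(-543, 751)) = 1/(-9 + 3*751*(-11 - 543)) = 1/(-9 + 3*751*(-554)) = 1/(-9 - 1248162) = 1/(-1248171) = -1/1248171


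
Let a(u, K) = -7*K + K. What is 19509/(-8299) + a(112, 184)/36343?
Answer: -718177683/301610557 ≈ -2.3811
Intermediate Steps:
a(u, K) = -6*K
19509/(-8299) + a(112, 184)/36343 = 19509/(-8299) - 6*184/36343 = 19509*(-1/8299) - 1104*1/36343 = -19509/8299 - 1104/36343 = -718177683/301610557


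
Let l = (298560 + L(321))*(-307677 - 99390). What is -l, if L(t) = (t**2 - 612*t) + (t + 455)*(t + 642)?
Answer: 387705672279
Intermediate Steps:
L(t) = t**2 - 612*t + (455 + t)*(642 + t) (L(t) = (t**2 - 612*t) + (455 + t)*(642 + t) = t**2 - 612*t + (455 + t)*(642 + t))
l = -387705672279 (l = (298560 + (292110 + 2*321**2 + 485*321))*(-307677 - 99390) = (298560 + (292110 + 2*103041 + 155685))*(-407067) = (298560 + (292110 + 206082 + 155685))*(-407067) = (298560 + 653877)*(-407067) = 952437*(-407067) = -387705672279)
-l = -1*(-387705672279) = 387705672279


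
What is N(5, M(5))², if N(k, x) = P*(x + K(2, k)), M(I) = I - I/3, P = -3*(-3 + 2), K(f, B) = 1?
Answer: 169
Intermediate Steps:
P = 3 (P = -3*(-1) = 3)
M(I) = 2*I/3 (M(I) = I - I/3 = 2*I/3)
N(k, x) = 3 + 3*x (N(k, x) = 3*(x + 1) = 3*(1 + x) = 3 + 3*x)
N(5, M(5))² = (3 + 3*((⅔)*5))² = (3 + 3*(10/3))² = (3 + 10)² = 13² = 169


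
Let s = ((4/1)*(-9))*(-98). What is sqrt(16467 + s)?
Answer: sqrt(19995) ≈ 141.40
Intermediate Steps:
s = 3528 (s = ((4*1)*(-9))*(-98) = (4*(-9))*(-98) = -36*(-98) = 3528)
sqrt(16467 + s) = sqrt(16467 + 3528) = sqrt(19995)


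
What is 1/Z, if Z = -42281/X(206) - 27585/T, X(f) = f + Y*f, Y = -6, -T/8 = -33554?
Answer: 138242480/5660580421 ≈ 0.024422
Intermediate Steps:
T = 268432 (T = -8*(-33554) = 268432)
X(f) = -5*f (X(f) = f - 6*f = -5*f)
Z = 5660580421/138242480 (Z = -42281/((-5*206)) - 27585/268432 = -42281/(-1030) - 27585*1/268432 = -42281*(-1/1030) - 27585/268432 = 42281/1030 - 27585/268432 = 5660580421/138242480 ≈ 40.947)
1/Z = 1/(5660580421/138242480) = 138242480/5660580421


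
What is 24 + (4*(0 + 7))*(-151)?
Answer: -4204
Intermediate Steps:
24 + (4*(0 + 7))*(-151) = 24 + (4*7)*(-151) = 24 + 28*(-151) = 24 - 4228 = -4204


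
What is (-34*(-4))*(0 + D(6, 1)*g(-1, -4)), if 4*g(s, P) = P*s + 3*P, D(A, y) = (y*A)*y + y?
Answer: -1904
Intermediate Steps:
D(A, y) = y + A*y² (D(A, y) = (A*y)*y + y = A*y² + y = y + A*y²)
g(s, P) = 3*P/4 + P*s/4 (g(s, P) = (P*s + 3*P)/4 = (3*P + P*s)/4 = 3*P/4 + P*s/4)
(-34*(-4))*(0 + D(6, 1)*g(-1, -4)) = (-34*(-4))*(0 + (1*(1 + 6*1))*((¼)*(-4)*(3 - 1))) = 136*(0 + (1*(1 + 6))*((¼)*(-4)*2)) = 136*(0 + (1*7)*(-2)) = 136*(0 + 7*(-2)) = 136*(0 - 14) = 136*(-14) = -1904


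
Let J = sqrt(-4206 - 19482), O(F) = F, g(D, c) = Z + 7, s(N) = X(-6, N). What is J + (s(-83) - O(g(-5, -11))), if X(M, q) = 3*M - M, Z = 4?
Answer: -23 + 6*I*sqrt(658) ≈ -23.0 + 153.91*I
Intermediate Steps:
X(M, q) = 2*M
s(N) = -12 (s(N) = 2*(-6) = -12)
g(D, c) = 11 (g(D, c) = 4 + 7 = 11)
J = 6*I*sqrt(658) (J = sqrt(-23688) = 6*I*sqrt(658) ≈ 153.91*I)
J + (s(-83) - O(g(-5, -11))) = 6*I*sqrt(658) + (-12 - 1*11) = 6*I*sqrt(658) + (-12 - 11) = 6*I*sqrt(658) - 23 = -23 + 6*I*sqrt(658)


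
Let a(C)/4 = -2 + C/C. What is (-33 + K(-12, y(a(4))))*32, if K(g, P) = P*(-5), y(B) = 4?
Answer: -1696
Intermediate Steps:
a(C) = -4 (a(C) = 4*(-2 + C/C) = 4*(-2 + 1) = 4*(-1) = -4)
K(g, P) = -5*P
(-33 + K(-12, y(a(4))))*32 = (-33 - 5*4)*32 = (-33 - 20)*32 = -53*32 = -1696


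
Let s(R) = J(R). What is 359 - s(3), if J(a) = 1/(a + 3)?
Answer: 2153/6 ≈ 358.83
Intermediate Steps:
J(a) = 1/(3 + a)
s(R) = 1/(3 + R)
359 - s(3) = 359 - 1/(3 + 3) = 359 - 1/6 = 359 - 1*⅙ = 359 - ⅙ = 2153/6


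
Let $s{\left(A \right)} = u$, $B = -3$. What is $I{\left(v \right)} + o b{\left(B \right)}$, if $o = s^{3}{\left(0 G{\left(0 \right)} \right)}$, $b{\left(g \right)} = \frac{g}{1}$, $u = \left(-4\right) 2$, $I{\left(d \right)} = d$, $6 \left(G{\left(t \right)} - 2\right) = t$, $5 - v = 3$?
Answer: $1538$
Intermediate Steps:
$v = 2$ ($v = 5 - 3 = 2$)
$G{\left(t \right)} = 2 + \frac{t}{6}$
$u = -8$
$s{\left(A \right)} = -8$
$b{\left(g \right)} = g$ ($b{\left(g \right)} = g 1 = g$)
$o = -512$ ($o = \left(-8\right)^{3} = -512$)
$I{\left(v \right)} + o b{\left(B \right)} = 2 - -1536 = 2 + 1536 = 1538$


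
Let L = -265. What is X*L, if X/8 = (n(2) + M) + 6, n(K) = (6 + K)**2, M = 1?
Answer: -150520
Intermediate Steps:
X = 568 (X = 8*(((6 + 2)**2 + 1) + 6) = 8*((8**2 + 1) + 6) = 8*((64 + 1) + 6) = 8*(65 + 6) = 8*71 = 568)
X*L = 568*(-265) = -150520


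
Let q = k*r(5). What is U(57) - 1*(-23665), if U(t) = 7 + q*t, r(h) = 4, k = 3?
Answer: 24356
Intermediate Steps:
q = 12 (q = 3*4 = 12)
U(t) = 7 + 12*t
U(57) - 1*(-23665) = (7 + 12*57) - 1*(-23665) = (7 + 684) + 23665 = 691 + 23665 = 24356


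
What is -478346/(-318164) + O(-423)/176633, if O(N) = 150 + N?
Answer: 3836583193/2554466446 ≈ 1.5019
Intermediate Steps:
-478346/(-318164) + O(-423)/176633 = -478346/(-318164) + (150 - 423)/176633 = -478346*(-1/318164) - 273*1/176633 = 21743/14462 - 273/176633 = 3836583193/2554466446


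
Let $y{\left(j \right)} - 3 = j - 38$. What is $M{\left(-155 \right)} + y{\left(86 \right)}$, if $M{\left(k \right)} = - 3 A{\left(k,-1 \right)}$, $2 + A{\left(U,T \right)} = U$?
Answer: $522$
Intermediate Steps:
$A{\left(U,T \right)} = -2 + U$
$M{\left(k \right)} = 6 - 3 k$ ($M{\left(k \right)} = - 3 \left(-2 + k\right) = 6 - 3 k$)
$y{\left(j \right)} = -35 + j$ ($y{\left(j \right)} = 3 + \left(j - 38\right) = 3 + \left(-38 + j\right) = -35 + j$)
$M{\left(-155 \right)} + y{\left(86 \right)} = \left(6 - -465\right) + \left(-35 + 86\right) = \left(6 + 465\right) + 51 = 471 + 51 = 522$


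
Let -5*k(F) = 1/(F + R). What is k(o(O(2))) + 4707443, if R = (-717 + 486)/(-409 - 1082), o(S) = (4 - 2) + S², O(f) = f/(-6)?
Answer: 34081886681/7240 ≈ 4.7074e+6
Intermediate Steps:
O(f) = -f/6 (O(f) = f*(-⅙) = -f/6)
o(S) = 2 + S²
R = 11/71 (R = -231/(-1491) = -231*(-1/1491) = 11/71 ≈ 0.15493)
k(F) = -1/(5*(11/71 + F)) (k(F) = -1/(5*(F + 11/71)) = -1/(5*(11/71 + F)))
k(o(O(2))) + 4707443 = -71/(55 + 355*(2 + (-⅙*2)²)) + 4707443 = -71/(55 + 355*(2 + (-⅓)²)) + 4707443 = -71/(55 + 355*(2 + ⅑)) + 4707443 = -71/(55 + 355*(19/9)) + 4707443 = -71/(55 + 6745/9) + 4707443 = -71/7240/9 + 4707443 = -71*9/7240 + 4707443 = -639/7240 + 4707443 = 34081886681/7240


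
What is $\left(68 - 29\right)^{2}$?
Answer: $1521$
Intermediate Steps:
$\left(68 - 29\right)^{2} = 39^{2} = 1521$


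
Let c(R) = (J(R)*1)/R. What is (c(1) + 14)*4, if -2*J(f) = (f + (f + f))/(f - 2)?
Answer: 62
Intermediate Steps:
J(f) = -3*f/(2*(-2 + f)) (J(f) = -(f + (f + f))/(2*(f - 2)) = -(f + 2*f)/(2*(-2 + f)) = -3*f/(2*(-2 + f)))
c(R) = -3/(-4 + 2*R) (c(R) = (-3*R/(-4 + 2*R)*1)/R = (-3*R/(-4 + 2*R))/R = -3/(-4 + 2*R))
(c(1) + 14)*4 = (-3/(-4 + 2*1) + 14)*4 = (-3/(-4 + 2) + 14)*4 = (-3/(-2) + 14)*4 = (-3*(-½) + 14)*4 = (3/2 + 14)*4 = (31/2)*4 = 62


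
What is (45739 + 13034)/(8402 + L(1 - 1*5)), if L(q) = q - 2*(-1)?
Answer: 19591/2800 ≈ 6.9968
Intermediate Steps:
L(q) = 2 + q (L(q) = q + 2 = 2 + q)
(45739 + 13034)/(8402 + L(1 - 1*5)) = (45739 + 13034)/(8402 + (2 + (1 - 1*5))) = 58773/(8402 + (2 + (1 - 5))) = 58773/(8402 + (2 - 4)) = 58773/(8402 - 2) = 58773/8400 = 58773*(1/8400) = 19591/2800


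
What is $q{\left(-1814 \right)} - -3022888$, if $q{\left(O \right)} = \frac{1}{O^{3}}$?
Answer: $\frac{18044045134503871}{5969141144} \approx 3.0229 \cdot 10^{6}$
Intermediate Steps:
$q{\left(O \right)} = \frac{1}{O^{3}}$
$q{\left(-1814 \right)} - -3022888 = \frac{1}{-5969141144} - -3022888 = - \frac{1}{5969141144} + 3022888 = \frac{18044045134503871}{5969141144}$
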